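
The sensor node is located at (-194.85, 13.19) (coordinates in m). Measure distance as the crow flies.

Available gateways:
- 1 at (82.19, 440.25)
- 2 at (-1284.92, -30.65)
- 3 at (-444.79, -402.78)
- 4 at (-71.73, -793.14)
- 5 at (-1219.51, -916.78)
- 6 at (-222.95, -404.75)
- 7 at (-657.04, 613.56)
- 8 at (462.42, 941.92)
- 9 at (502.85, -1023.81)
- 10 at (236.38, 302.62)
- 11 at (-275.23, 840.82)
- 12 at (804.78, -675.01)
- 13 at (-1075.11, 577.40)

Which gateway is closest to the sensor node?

Distances from (-194.85, 13.19):
1: 509.05 m
2: 1090.95 m
3: 485.28 m
4: 815.68 m
5: 1383.75 m
6: 418.88 m
7: 757.67 m
8: 1137.78 m
9: 1249.86 m
10: 519.35 m
11: 831.52 m
12: 1213.62 m
13: 1045.56 m
Minimum: 6 at 418.88 m.

6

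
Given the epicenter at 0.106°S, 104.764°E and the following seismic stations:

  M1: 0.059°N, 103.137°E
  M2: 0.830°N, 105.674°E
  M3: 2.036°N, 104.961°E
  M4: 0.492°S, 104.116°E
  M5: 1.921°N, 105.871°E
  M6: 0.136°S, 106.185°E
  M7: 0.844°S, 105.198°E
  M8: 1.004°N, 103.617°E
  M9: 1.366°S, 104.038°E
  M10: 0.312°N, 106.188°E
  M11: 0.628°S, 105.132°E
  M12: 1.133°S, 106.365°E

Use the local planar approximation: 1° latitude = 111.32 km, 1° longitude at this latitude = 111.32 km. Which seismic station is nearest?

Distances from 0.106°S, 104.764°E:
M1: √((0.165·111.32)² + (-1.627·111.32)²) = √(337.37608 + 32803.59952) = 182.047 km
M2: √((0.936·111.32)² + (0.910·111.32)²) = √(10856.70639 + 10261.93312) = 145.323 km
M3: √((2.142·111.32)² + (0.197·111.32)²) = √(56857.18164 + 480.92665) = 239.454 km
M4: √((-0.386·111.32)² + (-0.648·111.32)²) = √(1846.37965 + 5203.51016) = 83.964 km
M5: √((2.027·111.32)² + (1.107·111.32)²) = √(50915.95485 + 15185.93851) = 257.103 km
M6: √((-0.030·111.32)² + (1.421·111.32)²) = √(11.15293 + 25022.72201) = 158.221 km
M7: √((-0.738·111.32)² + (0.434·111.32)²) = √(6749.30601 + 2334.13437) = 95.307 km
M8: √((1.110·111.32)² + (-1.147·111.32)²) = √(15268.35865 + 16303.21407) = 177.684 km
M9: √((-1.260·111.32)² + (-0.726·111.32)²) = √(19673.76527 + 6531.60085) = 161.881 km
M10: √((0.418·111.32)² + (1.424·111.32)²) = √(2165.20469 + 25128.48895) = 165.208 km
M11: √((-0.522·111.32)² + (0.368·111.32)²) = √(3376.66053 + 1678.19349) = 71.097 km
M12: √((-1.027·111.32)² + (1.601·111.32)²) = √(13070.35196 + 31763.55179) = 211.740 km
Minimum: M11 at 71.097 km.

M11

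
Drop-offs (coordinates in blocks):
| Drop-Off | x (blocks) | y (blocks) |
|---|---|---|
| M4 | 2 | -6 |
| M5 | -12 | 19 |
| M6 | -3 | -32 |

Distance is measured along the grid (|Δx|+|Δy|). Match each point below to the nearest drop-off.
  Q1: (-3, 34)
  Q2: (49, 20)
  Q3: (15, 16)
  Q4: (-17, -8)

Q1 at (-3, 34):
  M4: |5| + |-40| = 5 + 40 = 45 blocks
  M5: |-9| + |-15| = 9 + 15 = 24 blocks
  M6: |0| + |-66| = 0 + 66 = 66 blocks
  → nearest: M5 (24 blocks)
Q2 at (49, 20):
  M4: |-47| + |-26| = 47 + 26 = 73 blocks
  M5: |-61| + |-1| = 61 + 1 = 62 blocks
  M6: |-52| + |-52| = 52 + 52 = 104 blocks
  → nearest: M5 (62 blocks)
Q3 at (15, 16):
  M4: |-13| + |-22| = 13 + 22 = 35 blocks
  M5: |-27| + |3| = 27 + 3 = 30 blocks
  M6: |-18| + |-48| = 18 + 48 = 66 blocks
  → nearest: M5 (30 blocks)
Q4 at (-17, -8):
  M4: |19| + |2| = 19 + 2 = 21 blocks
  M5: |5| + |27| = 5 + 27 = 32 blocks
  M6: |14| + |-24| = 14 + 24 = 38 blocks
  → nearest: M4 (21 blocks)

Q1→M5; Q2→M5; Q3→M5; Q4→M4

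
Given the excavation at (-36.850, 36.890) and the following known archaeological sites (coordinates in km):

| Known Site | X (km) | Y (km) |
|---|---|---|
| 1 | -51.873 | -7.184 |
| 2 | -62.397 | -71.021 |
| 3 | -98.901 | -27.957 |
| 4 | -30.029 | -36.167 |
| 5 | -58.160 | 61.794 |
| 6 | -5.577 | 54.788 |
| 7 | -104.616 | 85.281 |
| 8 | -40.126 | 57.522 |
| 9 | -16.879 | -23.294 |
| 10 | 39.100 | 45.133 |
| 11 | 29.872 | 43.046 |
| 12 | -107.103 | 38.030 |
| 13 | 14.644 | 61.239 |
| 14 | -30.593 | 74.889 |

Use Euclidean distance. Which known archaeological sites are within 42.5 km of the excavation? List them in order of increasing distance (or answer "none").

Distances from (-36.850, 36.890):
1: √((-15.023)² + (-44.074)²) = √(225.69053 + 1942.51748) = 46.564 km
2: √((-25.547)² + (-107.911)²) = √(652.64921 + 11644.78392) = 110.894 km
3: √((-62.051)² + (-64.847)²) = √(3850.32660 + 4205.13341) = 89.752 km
4: √((6.821)² + (-73.057)²) = √(46.52604 + 5337.32525) = 73.375 km
5: √((-21.310)² + (24.904)²) = √(454.11610 + 620.20922) = 32.777 km
6: √((31.273)² + (17.898)²) = √(978.00053 + 320.33840) = 36.032 km
7: √((-67.766)² + (48.391)²) = √(4592.23076 + 2341.68888) = 83.270 km
8: √((-3.276)² + (20.632)²) = √(10.73218 + 425.67942) = 20.890 km
9: √((19.971)² + (-60.184)²) = √(398.84084 + 3622.11386) = 63.411 km
10: √((75.950)² + (8.243)²) = √(5768.40250 + 67.94705) = 76.396 km
11: √((66.722)² + (6.156)²) = √(4451.82528 + 37.89634) = 67.005 km
12: √((-70.253)² + (1.140)²) = √(4935.48401 + 1.29960) = 70.262 km
13: √((51.494)² + (24.349)²) = √(2651.63204 + 592.87380) = 56.961 km
14: √((6.257)² + (37.999)²) = √(39.15005 + 1443.92400) = 38.511 km
Threshold 42.5 km: 8 (20.890 km), 5 (32.777 km), 6 (36.032 km), 14 (38.511 km) are within range.

8, 5, 6, 14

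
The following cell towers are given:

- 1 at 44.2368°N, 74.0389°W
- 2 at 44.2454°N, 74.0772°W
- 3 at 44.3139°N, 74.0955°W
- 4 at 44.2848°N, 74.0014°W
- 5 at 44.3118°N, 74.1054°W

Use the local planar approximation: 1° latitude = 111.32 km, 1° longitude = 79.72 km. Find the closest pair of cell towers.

3 and 5

Pairwise distances:
1–2: 3.1998 km
1–3: 9.6966 km
1–4: 6.1228 km
1–5: 9.8899 km
2–3: 7.7637 km
2–4: 7.4667 km
2–5: 7.7260 km
3–4: 8.1712 km
3–5: 0.8231 km
4–5: 8.8189 km
Closest pair: 3–5 at 0.8231 km.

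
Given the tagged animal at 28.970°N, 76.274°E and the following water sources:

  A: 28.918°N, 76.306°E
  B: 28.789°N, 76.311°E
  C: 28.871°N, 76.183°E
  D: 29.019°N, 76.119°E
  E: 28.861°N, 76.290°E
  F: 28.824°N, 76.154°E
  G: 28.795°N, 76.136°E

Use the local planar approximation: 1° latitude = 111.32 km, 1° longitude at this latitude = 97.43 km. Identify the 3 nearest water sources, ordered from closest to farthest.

A, E, C

Distances from 28.970°N, 76.274°E:
A: 6.575 km
B: 20.469 km
C: 14.144 km
D: 16.057 km
E: 12.234 km
F: 20.021 km
G: 23.670 km
Sorted: A (6.575 km) < E (12.234 km) < C (14.144 km) < D (16.057 km) < F (20.021 km) < …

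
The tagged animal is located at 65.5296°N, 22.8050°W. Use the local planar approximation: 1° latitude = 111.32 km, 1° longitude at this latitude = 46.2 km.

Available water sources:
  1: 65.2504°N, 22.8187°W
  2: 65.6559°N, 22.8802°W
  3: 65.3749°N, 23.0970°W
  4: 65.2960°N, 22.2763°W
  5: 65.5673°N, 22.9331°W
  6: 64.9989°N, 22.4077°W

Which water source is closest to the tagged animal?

Distances from 65.5296°N, 22.8050°W:
1: √((-0.2792·111.32)² + (-0.0137·46.2)²) = √(966.000215 + 0.400613) = 31.0870 km
2: √((0.1263·111.32)² + (-0.0752·46.2)²) = √(197.675614 + 12.070344) = 14.4826 km
3: √((-0.1547·111.32)² + (-0.2920·46.2)²) = √(296.569867 + 181.990892) = 21.8760 km
4: √((-0.2336·111.32)² + (0.5287·46.2)²) = √(676.226323 + 596.626545) = 35.6771 km
5: √((0.0377·111.32)² + (-0.1281·46.2)²) = √(17.612828 + 35.025328) = 7.2552 km
6: √((-0.5307·111.32)² + (0.3973·46.2)²) = √(3490.153842 + 336.915570) = 61.8633 km
Minimum: 5 at 7.2552 km.

5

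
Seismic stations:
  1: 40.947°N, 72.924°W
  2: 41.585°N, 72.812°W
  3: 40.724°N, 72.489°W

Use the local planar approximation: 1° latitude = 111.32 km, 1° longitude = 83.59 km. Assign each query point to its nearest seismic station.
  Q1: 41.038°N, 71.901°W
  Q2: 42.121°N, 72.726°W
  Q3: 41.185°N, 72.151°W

Q1 at 41.038°N, 71.901°W:
  1: √((-0.091·111.32)² + (-1.023·83.59)²) = √(102.61933 + 7312.39963) = 86.111 km
  2: √((0.547·111.32)² + (-0.911·83.59)²) = √(3707.84054 + 5798.89713) = 97.503 km
  3: √((-0.314·111.32)² + (-0.588·83.59)²) = √(1221.81567 + 2415.81294) = 60.313 km
  → nearest: 3 (60.313 km)
Q2 at 42.121°N, 72.726°W:
  1: √((-1.174·111.32)² + (-0.198·83.59)²) = √(17079.79246 + 273.92964) = 131.734 km
  2: √((-0.536·111.32)² + (-0.086·83.59)²) = √(3560.21294 + 51.67798) = 60.099 km
  3: √((-1.397·111.32)² + (0.237·83.59)²) = √(24184.61664 + 392.46899) = 156.771 km
  → nearest: 2 (60.099 km)
Q3 at 41.185°N, 72.151°W:
  1: √((-0.238·111.32)² + (-0.773·83.59)²) = √(701.94051 + 4175.10727) = 69.836 km
  2: √((0.400·111.32)² + (-0.661·83.59)²) = √(1982.74278 + 3052.89290) = 70.962 km
  3: √((-0.461·111.32)² + (-0.338·83.59)²) = √(2633.59049 + 798.25574) = 58.582 km
  → nearest: 3 (58.582 km)

Q1→3; Q2→2; Q3→3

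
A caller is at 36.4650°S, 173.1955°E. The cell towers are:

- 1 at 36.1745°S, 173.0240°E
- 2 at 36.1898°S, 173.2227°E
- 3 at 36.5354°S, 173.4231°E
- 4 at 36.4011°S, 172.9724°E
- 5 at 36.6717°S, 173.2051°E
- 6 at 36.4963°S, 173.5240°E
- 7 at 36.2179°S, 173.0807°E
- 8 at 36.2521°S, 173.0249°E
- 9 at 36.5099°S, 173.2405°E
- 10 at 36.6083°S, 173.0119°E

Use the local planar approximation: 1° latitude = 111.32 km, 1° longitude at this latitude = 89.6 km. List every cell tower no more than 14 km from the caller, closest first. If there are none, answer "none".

9

Distances from 36.4650°S, 173.1955°E:
1: √((0.2905·111.32)² + (-0.1715·89.6)²) = √(1045.775995 + 236.126249) = 35.8037 km
2: √((0.2752·111.32)² + (0.0272·89.6)²) = √(938.519400 + 5.939554) = 30.7321 km
3: √((-0.0704·111.32)² + (0.2276·89.6)²) = √(61.417440 + 415.872818) = 21.8470 km
4: √((0.0639·111.32)² + (-0.2231·89.6)²) = √(50.599720 + 399.590505) = 21.2177 km
5: √((-0.2067·111.32)² + (0.0096·89.6)²) = √(529.452921 + 0.739875) = 23.0259 km
6: √((-0.0313·111.32)² + (0.3285·89.6)²) = √(12.140458 + 866.336809) = 29.6391 km
7: √((0.2471·111.32)² + (-0.1148·89.6)²) = √(756.644511 + 105.803442) = 29.3675 km
8: √((0.2129·111.32)² + (-0.1706·89.6)²) = √(561.691327 + 233.654459) = 28.2019 km
9: √((-0.0449·111.32)² + (0.0450·89.6)²) = √(24.982683 + 16.257024) = 6.4218 km
10: √((-0.1433·111.32)² + (-0.1836·89.6)²) = √(254.471281 + 270.620924) = 22.9149 km
Threshold 14 km: 9 (6.4218 km) is within range.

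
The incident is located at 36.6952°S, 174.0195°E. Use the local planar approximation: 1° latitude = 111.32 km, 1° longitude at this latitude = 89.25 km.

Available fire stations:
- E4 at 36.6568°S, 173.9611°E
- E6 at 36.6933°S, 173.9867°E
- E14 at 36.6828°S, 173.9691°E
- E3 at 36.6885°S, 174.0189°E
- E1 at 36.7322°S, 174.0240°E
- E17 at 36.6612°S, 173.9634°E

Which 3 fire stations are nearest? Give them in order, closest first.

Distances from 36.6952°S, 174.0195°E:
E4: 6.7409 km
E6: 2.9350 km
E14: 4.7052 km
E3: 0.7478 km
E1: 4.1384 km
E17: 6.2765 km
Sorted: E3 (0.7478 km) < E6 (2.9350 km) < E1 (4.1384 km) < E14 (4.7052 km) < E17 (6.2765 km) < …

E3, E6, E1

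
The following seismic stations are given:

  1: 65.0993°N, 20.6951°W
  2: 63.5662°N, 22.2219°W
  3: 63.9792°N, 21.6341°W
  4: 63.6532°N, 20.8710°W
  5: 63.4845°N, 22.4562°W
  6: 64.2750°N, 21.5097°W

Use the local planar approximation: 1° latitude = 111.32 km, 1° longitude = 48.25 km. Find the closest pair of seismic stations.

Pairwise distances:
1–2: 185.8855 km
1–3: 132.6657 km
1–4: 161.2034 km
1–5: 198.8314 km
1–6: 99.8245 km
2–3: 54.0193 km
2–4: 65.8965 km
2–5: 14.5093 km
2–6: 86.0618 km
3–4: 51.6979 km
3–5: 67.8684 km
3–6: 33.4710 km
4–5: 78.7577 km
4–6: 75.7690 km
5–6: 99.1431 km
Closest pair: 2–5 at 14.5093 km.

2 and 5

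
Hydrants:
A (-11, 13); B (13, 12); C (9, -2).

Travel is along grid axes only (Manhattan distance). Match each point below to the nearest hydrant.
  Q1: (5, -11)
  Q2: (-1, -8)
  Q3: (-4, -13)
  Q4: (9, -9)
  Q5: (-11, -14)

Q1 at (5, -11):
  A: 40
  B: 31
  C: 13
  → nearest: C (13)
Q2 at (-1, -8):
  A: 31
  B: 34
  C: 16
  → nearest: C (16)
Q3 at (-4, -13):
  A: 33
  B: 42
  C: 24
  → nearest: C (24)
Q4 at (9, -9):
  A: 42
  B: 25
  C: 7
  → nearest: C (7)
Q5 at (-11, -14):
  A: 27
  B: 50
  C: 32
  → nearest: A (27)

Q1→C; Q2→C; Q3→C; Q4→C; Q5→A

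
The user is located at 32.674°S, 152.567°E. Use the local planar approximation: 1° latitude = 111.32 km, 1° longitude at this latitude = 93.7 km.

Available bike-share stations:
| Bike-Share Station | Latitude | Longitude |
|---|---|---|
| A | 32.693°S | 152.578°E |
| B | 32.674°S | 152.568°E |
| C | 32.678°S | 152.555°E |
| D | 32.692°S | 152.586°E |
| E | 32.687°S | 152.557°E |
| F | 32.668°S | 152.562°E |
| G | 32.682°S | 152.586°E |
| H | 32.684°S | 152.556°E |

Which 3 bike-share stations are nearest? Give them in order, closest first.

Distances from 32.674°S, 152.567°E:
A: √((-0.019·111.32)² + (0.011·93.7)²) = √(4.47356 + 1.06234) = 2.353 km
B: √((0.000·111.32)² + (0.001·93.7)²) = √(0.00000 + 0.00878) = 0.094 km
C: √((-0.004·111.32)² + (-0.012·93.7)²) = √(0.19827 + 1.26428) = 1.209 km
D: √((-0.018·111.32)² + (0.019·93.7)²) = √(4.01505 + 3.16947) = 2.680 km
E: √((-0.013·111.32)² + (-0.010·93.7)²) = √(2.09427 + 0.87797) = 1.724 km
F: √((0.006·111.32)² + (-0.005·93.7)²) = √(0.44612 + 0.21949) = 0.816 km
G: √((-0.008·111.32)² + (0.019·93.7)²) = √(0.79310 + 3.16947) = 1.991 km
H: √((-0.010·111.32)² + (-0.011·93.7)²) = √(1.23921 + 1.06234) = 1.517 km
Sorted: B (0.094 km) < F (0.816 km) < C (1.209 km) < H (1.517 km) < E (1.724 km) < …

B, F, C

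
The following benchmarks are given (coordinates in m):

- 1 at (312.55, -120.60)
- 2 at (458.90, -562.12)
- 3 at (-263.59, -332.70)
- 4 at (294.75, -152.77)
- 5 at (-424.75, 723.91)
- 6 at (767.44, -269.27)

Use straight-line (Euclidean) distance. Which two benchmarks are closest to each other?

Pairwise distances:
1–2: √((146.35)² + (-441.52)²) = √(21418.3225 + 194939.9104) = 465.14 m
1–3: √((-576.14)² + (-212.10)²) = √(331937.2996 + 44986.4100) = 613.94 m
1–4: √((-17.80)² + (-32.17)²) = √(316.8400 + 1034.9089) = 36.77 m
1–5: √((-737.30)² + (844.51)²) = √(543611.2900 + 713197.1401) = 1121.07 m
1–6: √((454.89)² + (-148.67)²) = √(206924.9121 + 22102.7689) = 478.57 m
2–3: √((-722.49)² + (229.42)²) = √(521991.8001 + 52633.5364) = 758.04 m
2–4: √((-164.15)² + (409.35)²) = √(26945.2225 + 167567.4225) = 441.04 m
2–5: √((-883.65)² + (1286.03)²) = √(780837.3225 + 1653873.1609) = 1560.36 m
2–6: √((308.54)² + (292.85)²) = √(95196.9316 + 85761.1225) = 425.39 m
3–4: √((558.34)² + (179.93)²) = √(311743.5556 + 32374.8049) = 586.62 m
3–5: √((-161.16)² + (1056.61)²) = √(25972.5456 + 1116424.6921) = 1068.83 m
3–6: √((1031.03)² + (63.43)²) = √(1063022.8609 + 4023.3649) = 1032.98 m
4–5: √((-719.50)² + (876.68)²) = √(517680.2500 + 768567.8224) = 1134.13 m
4–6: √((472.69)² + (-116.50)²) = √(223435.8361 + 13572.2500) = 486.83 m
5–6: √((1192.19)² + (-993.18)²) = √(1421316.9961 + 986406.5124) = 1551.68 m
Closest pair: 1–4 at 36.77 m.

1 and 4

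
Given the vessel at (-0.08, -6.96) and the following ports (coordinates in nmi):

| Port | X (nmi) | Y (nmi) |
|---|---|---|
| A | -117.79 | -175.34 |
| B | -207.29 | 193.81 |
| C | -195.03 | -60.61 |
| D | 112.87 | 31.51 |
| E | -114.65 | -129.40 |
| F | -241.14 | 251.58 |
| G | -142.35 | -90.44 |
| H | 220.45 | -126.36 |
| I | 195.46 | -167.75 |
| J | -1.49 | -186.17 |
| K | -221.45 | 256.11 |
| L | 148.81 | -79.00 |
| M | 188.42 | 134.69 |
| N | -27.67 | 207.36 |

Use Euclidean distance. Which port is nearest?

D

Distances from (-0.08, -6.96):
A: √((-117.71)² + (-168.38)²) = √(13855.6441 + 28351.8244) = 205.44 nmi
B: √((-207.21)² + (200.77)²) = √(42935.9841 + 40308.5929) = 288.52 nmi
C: √((-194.95)² + (-53.65)²) = √(38005.5025 + 2878.3225) = 202.20 nmi
D: √((112.95)² + (38.47)²) = √(12757.7025 + 1479.9409) = 119.32 nmi
E: √((-114.57)² + (-122.44)²) = √(13126.2849 + 14991.5536) = 167.68 nmi
F: √((-241.06)² + (258.54)²) = √(58109.9236 + 66842.9316) = 353.49 nmi
G: √((-142.27)² + (-83.48)²) = √(20240.7529 + 6968.9104) = 164.95 nmi
H: √((220.53)² + (-119.40)²) = √(48633.4809 + 14256.3600) = 250.78 nmi
I: √((195.54)² + (-160.79)²) = √(38235.8916 + 25853.4241) = 253.16 nmi
J: √((-1.41)² + (-179.21)²) = √(1.9881 + 32116.2241) = 179.22 nmi
K: √((-221.37)² + (263.07)²) = √(49004.6769 + 69205.8249) = 343.82 nmi
L: √((148.89)² + (-72.04)²) = √(22168.2321 + 5189.7616) = 165.40 nmi
M: √((188.50)² + (141.65)²) = √(35532.2500 + 20064.7225) = 235.79 nmi
N: √((-27.59)² + (214.32)²) = √(761.2081 + 45933.0624) = 216.09 nmi
Minimum: D at 119.32 nmi.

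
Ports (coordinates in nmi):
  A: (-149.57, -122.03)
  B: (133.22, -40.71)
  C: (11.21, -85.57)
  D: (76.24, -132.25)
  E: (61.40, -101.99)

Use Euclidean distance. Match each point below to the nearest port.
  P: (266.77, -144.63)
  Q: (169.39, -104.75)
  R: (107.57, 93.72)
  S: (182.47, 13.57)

P at (266.77, -144.63):
  A: √((-416.34)² + (22.60)²) = √(173338.9956 + 510.7600) = 416.95 nmi
  B: √((-133.55)² + (103.92)²) = √(17835.6025 + 10799.3664) = 169.22 nmi
  C: √((-255.56)² + (59.06)²) = √(65310.9136 + 3488.0836) = 262.30 nmi
  D: √((-190.53)² + (12.38)²) = √(36301.6809 + 153.2644) = 190.93 nmi
  E: √((-205.37)² + (42.64)²) = √(42176.8369 + 1818.1696) = 209.75 nmi
  → nearest: B (169.22 nmi)
Q at (169.39, -104.75):
  A: √((-318.96)² + (-17.28)²) = √(101735.4816 + 298.5984) = 319.43 nmi
  B: √((-36.17)² + (64.04)²) = √(1308.2689 + 4101.1216) = 73.55 nmi
  C: √((-158.18)² + (19.18)²) = √(25020.9124 + 367.8724) = 159.34 nmi
  D: √((-93.15)² + (-27.50)²) = √(8676.9225 + 756.2500) = 97.12 nmi
  E: √((-107.99)² + (2.76)²) = √(11661.8401 + 7.6176) = 108.03 nmi
  → nearest: B (73.55 nmi)
R at (107.57, 93.72):
  A: √((-257.14)² + (-215.75)²) = √(66120.9796 + 46548.0625) = 335.66 nmi
  B: √((25.65)² + (-134.43)²) = √(657.9225 + 18071.4249) = 136.86 nmi
  C: √((-96.36)² + (-179.29)²) = √(9285.2496 + 32144.9041) = 203.54 nmi
  D: √((-31.33)² + (-225.97)²) = √(981.5689 + 51062.4409) = 228.13 nmi
  E: √((-46.17)² + (-195.71)²) = √(2131.6689 + 38302.4041) = 201.08 nmi
  → nearest: B (136.86 nmi)
S at (182.47, 13.57):
  A: √((-332.04)² + (-135.60)²) = √(110250.5616 + 18387.3600) = 358.66 nmi
  B: √((-49.25)² + (-54.28)²) = √(2425.5625 + 2946.3184) = 73.29 nmi
  C: √((-171.26)² + (-99.14)²) = √(29329.9876 + 9828.7396) = 197.89 nmi
  D: √((-106.23)² + (-145.82)²) = √(11284.8129 + 21263.4724) = 180.41 nmi
  E: √((-121.07)² + (-115.56)²) = √(14657.9449 + 13354.1136) = 167.37 nmi
  → nearest: B (73.29 nmi)

P→B; Q→B; R→B; S→B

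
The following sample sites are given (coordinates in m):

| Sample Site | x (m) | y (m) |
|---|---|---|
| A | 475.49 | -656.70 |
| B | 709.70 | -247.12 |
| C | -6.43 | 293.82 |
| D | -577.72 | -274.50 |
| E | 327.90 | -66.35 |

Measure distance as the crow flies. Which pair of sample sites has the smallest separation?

Pairwise distances:
A–B: √((234.21)² + (409.58)²) = √(54854.3241 + 167755.7764) = 471.82 m
A–C: √((-481.92)² + (950.52)²) = √(232246.8864 + 903488.2704) = 1065.71 m
A–D: √((-1053.21)² + (382.20)²) = √(1109251.3041 + 146076.8400) = 1120.41 m
A–E: √((-147.59)² + (590.35)²) = √(21782.8081 + 348513.1225) = 608.52 m
B–C: √((-716.13)² + (540.94)²) = √(512842.1769 + 292616.0836) = 897.47 m
B–D: √((-1287.42)² + (-27.38)²) = √(1657450.2564 + 749.6644) = 1287.71 m
B–E: √((-381.80)² + (180.77)²) = √(145771.2400 + 32677.7929) = 422.43 m
C–D: √((-571.29)² + (-568.32)²) = √(326372.2641 + 322987.6224) = 805.83 m
C–E: √((334.33)² + (-360.17)²) = √(111776.5489 + 129722.4289) = 491.43 m
D–E: √((905.62)² + (208.15)²) = √(820147.5844 + 43326.4225) = 929.23 m
Closest pair: B–E at 422.43 m.

B and E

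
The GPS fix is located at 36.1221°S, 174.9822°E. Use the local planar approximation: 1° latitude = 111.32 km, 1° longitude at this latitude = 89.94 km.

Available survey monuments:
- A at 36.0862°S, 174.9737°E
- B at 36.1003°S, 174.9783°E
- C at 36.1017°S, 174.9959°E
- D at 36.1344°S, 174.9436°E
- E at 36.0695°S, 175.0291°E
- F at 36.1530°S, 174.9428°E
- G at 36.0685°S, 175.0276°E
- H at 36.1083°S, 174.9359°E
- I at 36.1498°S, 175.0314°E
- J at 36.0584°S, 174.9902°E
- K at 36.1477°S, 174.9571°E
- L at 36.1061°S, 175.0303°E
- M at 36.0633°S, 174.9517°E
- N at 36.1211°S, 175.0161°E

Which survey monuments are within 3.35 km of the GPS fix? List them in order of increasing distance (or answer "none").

Distances from 36.1221°S, 174.9822°E:
A: 4.0689 km
B: 2.4520 km
C: 2.5837 km
D: 3.7319 km
E: 7.2166 km
F: 4.9386 km
G: 7.2302 km
H: 4.4385 km
I: 5.3935 km
J: 7.1275 km
K: 3.6356 km
L: 4.6784 km
M: 7.0972 km
N: 3.0510 km
Threshold 3.35 km: B (2.4520 km), C (2.5837 km), N (3.0510 km) are within range.

B, C, N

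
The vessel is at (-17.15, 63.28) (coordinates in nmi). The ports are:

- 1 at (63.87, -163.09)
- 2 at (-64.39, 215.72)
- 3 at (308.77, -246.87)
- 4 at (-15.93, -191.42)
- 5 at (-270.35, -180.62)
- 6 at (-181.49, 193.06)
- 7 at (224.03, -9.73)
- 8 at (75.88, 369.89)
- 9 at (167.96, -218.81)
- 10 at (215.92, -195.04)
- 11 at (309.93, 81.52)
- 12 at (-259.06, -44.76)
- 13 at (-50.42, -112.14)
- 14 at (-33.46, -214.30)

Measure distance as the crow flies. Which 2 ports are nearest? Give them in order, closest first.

2, 13

Distances from (-17.15, 63.28):
1: √((81.02)² + (-226.37)²) = √(6564.2404 + 51243.3769) = 240.43 nmi
2: √((-47.24)² + (152.44)²) = √(2231.6176 + 23237.9536) = 159.59 nmi
3: √((325.92)² + (-310.15)²) = √(106223.8464 + 96193.0225) = 449.91 nmi
4: √((1.22)² + (-254.70)²) = √(1.4884 + 64872.0900) = 254.70 nmi
5: √((-253.20)² + (-243.90)²) = √(64110.2400 + 59487.2100) = 351.56 nmi
6: √((-164.34)² + (129.78)²) = √(27007.6356 + 16842.8484) = 209.41 nmi
7: √((241.18)² + (-73.01)²) = √(58167.7924 + 5330.4601) = 251.99 nmi
8: √((93.03)² + (306.61)²) = √(8654.5809 + 94009.6921) = 320.41 nmi
9: √((185.11)² + (-282.09)²) = √(34265.7121 + 79574.7681) = 337.40 nmi
10: √((233.07)² + (-258.32)²) = √(54321.6249 + 66729.2224) = 347.92 nmi
11: √((327.08)² + (18.24)²) = √(106981.3264 + 332.6976) = 327.59 nmi
12: √((-241.91)² + (-108.04)²) = √(58520.4481 + 11672.6416) = 264.94 nmi
13: √((-33.27)² + (-175.42)²) = √(1106.8929 + 30772.1764) = 178.55 nmi
14: √((-16.31)² + (-277.58)²) = √(266.0161 + 77050.6564) = 278.06 nmi
Sorted: 2 (159.59 nmi) < 13 (178.55 nmi) < 6 (209.41 nmi) < 1 (240.43 nmi) < …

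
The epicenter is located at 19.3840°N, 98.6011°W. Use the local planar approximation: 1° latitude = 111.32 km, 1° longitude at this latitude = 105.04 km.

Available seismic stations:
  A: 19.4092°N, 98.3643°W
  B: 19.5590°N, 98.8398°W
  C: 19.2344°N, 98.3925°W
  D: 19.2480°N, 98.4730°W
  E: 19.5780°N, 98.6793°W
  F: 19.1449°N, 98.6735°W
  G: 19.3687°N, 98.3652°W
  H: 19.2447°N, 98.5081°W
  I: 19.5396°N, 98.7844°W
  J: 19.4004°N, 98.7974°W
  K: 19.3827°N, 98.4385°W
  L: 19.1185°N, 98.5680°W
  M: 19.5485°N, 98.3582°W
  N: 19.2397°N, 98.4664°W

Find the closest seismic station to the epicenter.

Distances from 19.3840°N, 98.6011°W:
A: √((0.0252·111.32)² + (0.2368·105.04)²) = √(7.869506 + 618.689609) = 25.0312 km
B: √((0.1750·111.32)² + (-0.2387·105.04)²) = √(379.509361 + 628.657736) = 31.7516 km
C: √((-0.1496·111.32)² + (0.2086·105.04)²) = √(277.338130 + 480.106996) = 27.5217 km
D: √((-0.1360·111.32)² + (0.1281·105.04)²) = √(229.205066 + 181.053817) = 20.2548 km
E: √((0.1940·111.32)² + (-0.0782·105.04)²) = √(466.390671 + 67.471899) = 23.1055 km
F: √((-0.2391·111.32)² + (-0.0724·105.04)²) = √(708.444034 + 57.834443) = 27.6817 km
G: √((-0.0153·111.32)² + (0.2359·105.04)²) = √(2.900877 + 613.995669) = 24.8374 km
H: √((-0.1393·111.32)² + (0.0930·105.04)²) = √(240.463203 + 95.427890) = 18.3273 km
I: √((0.1556·111.32)² + (-0.1833·105.04)²) = √(300.030621 + 370.710047) = 25.8987 km
J: √((0.0164·111.32)² + (-0.1963·105.04)²) = √(3.332991 + 425.157677) = 20.7000 km
K: √((-0.0013·111.32)² + (0.1626·105.04)²) = √(0.020943 + 291.709457) = 17.0801 km
L: √((-0.2655·111.32)² + (0.0331·105.04)²) = √(873.525216 + 12.088305) = 29.7593 km
M: √((0.1645·111.32)² + (0.2429·105.04)²) = √(335.334471 + 650.975218) = 31.4056 km
N: √((-0.1443·111.32)² + (0.1347·105.04)²) = √(258.035261 + 200.191032) = 21.4062 km
Minimum: K at 17.0801 km.

K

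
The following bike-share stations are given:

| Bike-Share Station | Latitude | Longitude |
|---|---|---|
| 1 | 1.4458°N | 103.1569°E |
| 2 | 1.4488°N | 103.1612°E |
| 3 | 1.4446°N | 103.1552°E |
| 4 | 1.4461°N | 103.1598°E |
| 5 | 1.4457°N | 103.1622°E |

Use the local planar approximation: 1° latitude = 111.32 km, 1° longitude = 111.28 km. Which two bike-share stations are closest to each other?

Pairwise distances:
1–3: √((-0.0012·111.32)² + (-0.0017·111.28)²) = √(0.017845 + 0.035788) = 0.2316 km
4–5: √((-0.0004·111.32)² + (0.0024·111.28)²) = √(0.001983 + 0.071327) = 0.2708 km
1–4: √((0.0003·111.32)² + (0.0029·111.28)²) = √(0.001115 + 0.104143) = 0.3244 km
2–4: √((-0.0027·111.32)² + (-0.0014·111.28)²) = √(0.090339 + 0.024271) = 0.3385 km
2–5: √((-0.0031·111.32)² + (0.0010·111.28)²) = √(0.119088 + 0.012383) = 0.3626 km
3–4: √((0.0015·111.32)² + (0.0046·111.28)²) = √(0.027882 + 0.262029) = 0.5384 km
1–2: √((0.0030·111.32)² + (0.0043·111.28)²) = √(0.111529 + 0.228966) = 0.5835 km
1–5: √((-0.0001·111.32)² + (0.0053·111.28)²) = √(0.000124 + 0.347845) = 0.5899 km
3–5: √((0.0011·111.32)² + (0.0070·111.28)²) = √(0.014994 + 0.606779) = 0.7885 km
2–3: √((-0.0042·111.32)² + (-0.0060·111.28)²) = √(0.218597 + 0.445797) = 0.8151 km
Closest pair: 1–3 at 0.2316 km.

1 and 3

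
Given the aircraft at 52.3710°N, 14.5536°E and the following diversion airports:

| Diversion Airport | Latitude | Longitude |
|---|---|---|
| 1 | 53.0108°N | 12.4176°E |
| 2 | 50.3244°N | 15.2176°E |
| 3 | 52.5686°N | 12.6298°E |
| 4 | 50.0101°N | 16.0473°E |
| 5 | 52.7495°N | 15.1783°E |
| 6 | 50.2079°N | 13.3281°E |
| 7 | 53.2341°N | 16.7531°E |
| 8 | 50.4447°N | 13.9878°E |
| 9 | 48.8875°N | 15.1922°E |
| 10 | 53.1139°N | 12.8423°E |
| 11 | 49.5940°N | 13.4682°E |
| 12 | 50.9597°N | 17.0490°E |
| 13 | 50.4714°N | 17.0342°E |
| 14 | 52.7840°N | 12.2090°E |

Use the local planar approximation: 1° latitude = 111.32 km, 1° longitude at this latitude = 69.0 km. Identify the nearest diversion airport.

Distances from 52.3710°N, 14.5536°E:
1: 163.6908 km
2: 232.3886 km
3: 134.5524 km
4: 282.3019 km
5: 60.2769 km
6: 255.2120 km
7: 179.6224 km
8: 217.9606 km
9: 390.2786 km
10: 144.1598 km
11: 318.0782 km
12: 233.0861 km
13: 272.0533 km
14: 168.1834 km
Minimum: 5 at 60.2769 km.

5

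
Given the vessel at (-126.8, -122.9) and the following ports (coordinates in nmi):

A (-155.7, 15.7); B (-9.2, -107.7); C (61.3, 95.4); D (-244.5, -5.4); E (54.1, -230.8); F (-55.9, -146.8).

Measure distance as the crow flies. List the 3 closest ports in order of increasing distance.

Distances from (-126.8, -122.9):
A: √((-28.9)² + (138.6)²) = √(835.210 + 19209.960) = 141.6 nmi
B: √((117.6)² + (15.2)²) = √(13829.760 + 231.040) = 118.6 nmi
C: √((188.1)² + (218.3)²) = √(35381.610 + 47654.890) = 288.2 nmi
D: √((-117.7)² + (117.5)²) = √(13853.290 + 13806.250) = 166.3 nmi
E: √((180.9)² + (-107.9)²) = √(32724.810 + 11642.410) = 210.6 nmi
F: √((70.9)² + (-23.9)²) = √(5026.810 + 571.210) = 74.8 nmi
Sorted: F (74.8 nmi) < B (118.6 nmi) < A (141.6 nmi) < D (166.3 nmi) < E (210.6 nmi) < …

F, B, A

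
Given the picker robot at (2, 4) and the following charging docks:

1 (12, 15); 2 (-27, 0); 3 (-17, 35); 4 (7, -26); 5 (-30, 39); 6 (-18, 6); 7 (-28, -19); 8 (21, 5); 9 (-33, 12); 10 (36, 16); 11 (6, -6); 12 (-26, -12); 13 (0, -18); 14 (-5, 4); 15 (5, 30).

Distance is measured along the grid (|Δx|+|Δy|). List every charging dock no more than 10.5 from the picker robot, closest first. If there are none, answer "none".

14

Distances from (2, 4):
1: 21
2: 33
3: 50
4: 35
5: 67
6: 22
7: 53
8: 20
9: 43
10: 46
11: 14
12: 44
13: 24
14: 7
15: 29
Threshold 10.5: 14 (7) is within range.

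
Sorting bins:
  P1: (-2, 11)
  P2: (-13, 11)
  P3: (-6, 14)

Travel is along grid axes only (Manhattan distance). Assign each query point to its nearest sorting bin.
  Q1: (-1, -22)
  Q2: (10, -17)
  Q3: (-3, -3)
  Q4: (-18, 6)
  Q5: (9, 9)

Q1 at (-1, -22):
  P1: 34
  P2: 45
  P3: 41
  → nearest: P1 (34)
Q2 at (10, -17):
  P1: 40
  P2: 51
  P3: 47
  → nearest: P1 (40)
Q3 at (-3, -3):
  P1: 15
  P2: 24
  P3: 20
  → nearest: P1 (15)
Q4 at (-18, 6):
  P1: 21
  P2: 10
  P3: 20
  → nearest: P2 (10)
Q5 at (9, 9):
  P1: 13
  P2: 24
  P3: 20
  → nearest: P1 (13)

Q1→P1; Q2→P1; Q3→P1; Q4→P2; Q5→P1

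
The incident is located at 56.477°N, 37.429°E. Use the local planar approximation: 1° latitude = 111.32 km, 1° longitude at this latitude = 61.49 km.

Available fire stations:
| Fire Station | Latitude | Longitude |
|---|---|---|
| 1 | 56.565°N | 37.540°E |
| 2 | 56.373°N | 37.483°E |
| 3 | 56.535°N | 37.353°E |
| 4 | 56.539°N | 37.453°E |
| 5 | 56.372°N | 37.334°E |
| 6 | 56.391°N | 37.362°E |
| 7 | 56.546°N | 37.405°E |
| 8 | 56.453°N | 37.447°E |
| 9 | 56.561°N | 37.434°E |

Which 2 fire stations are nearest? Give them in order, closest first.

Distances from 56.477°N, 37.429°E:
1: 11.939 km
2: 12.044 km
3: 7.970 km
4: 7.058 km
5: 13.067 km
6: 10.422 km
7: 7.822 km
8: 2.892 km
9: 9.356 km
Sorted: 8 (2.892 km) < 4 (7.058 km) < 7 (7.822 km) < 3 (7.970 km) < …

8, 4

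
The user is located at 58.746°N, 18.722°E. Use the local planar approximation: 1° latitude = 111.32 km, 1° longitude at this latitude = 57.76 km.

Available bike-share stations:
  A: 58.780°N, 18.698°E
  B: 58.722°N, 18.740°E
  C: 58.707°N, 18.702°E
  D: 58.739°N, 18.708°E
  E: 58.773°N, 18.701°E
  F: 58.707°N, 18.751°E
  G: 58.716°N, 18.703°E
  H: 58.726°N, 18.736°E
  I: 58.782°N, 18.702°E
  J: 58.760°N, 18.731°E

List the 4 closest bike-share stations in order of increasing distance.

D, J, H, B

Distances from 58.746°N, 18.722°E:
A: √((0.034·111.32)² + (-0.024·57.76)²) = √(14.32532 + 1.92166) = 4.031 km
B: √((-0.024·111.32)² + (0.018·57.76)²) = √(7.13787 + 1.08093) = 2.867 km
C: √((-0.039·111.32)² + (-0.020·57.76)²) = √(18.84845 + 1.33449) = 4.493 km
D: √((-0.007·111.32)² + (-0.014·57.76)²) = √(0.60721 + 0.65390) = 1.123 km
E: √((0.027·111.32)² + (-0.021·57.76)²) = √(9.03387 + 1.47127) = 3.241 km
F: √((-0.039·111.32)² + (0.029·57.76)²) = √(18.84845 + 2.80576) = 4.653 km
G: √((-0.030·111.32)² + (-0.019·57.76)²) = √(11.15293 + 1.20437) = 3.515 km
H: √((-0.020·111.32)² + (0.014·57.76)²) = √(4.95686 + 0.65390) = 2.369 km
I: √((0.036·111.32)² + (-0.020·57.76)²) = √(16.06022 + 1.33449) = 4.171 km
J: √((0.014·111.32)² + (0.009·57.76)²) = √(2.42886 + 0.27023) = 1.643 km
Sorted: D (1.123 km) < J (1.643 km) < H (2.369 km) < B (2.867 km) < E (3.241 km) < G (3.515 km) < …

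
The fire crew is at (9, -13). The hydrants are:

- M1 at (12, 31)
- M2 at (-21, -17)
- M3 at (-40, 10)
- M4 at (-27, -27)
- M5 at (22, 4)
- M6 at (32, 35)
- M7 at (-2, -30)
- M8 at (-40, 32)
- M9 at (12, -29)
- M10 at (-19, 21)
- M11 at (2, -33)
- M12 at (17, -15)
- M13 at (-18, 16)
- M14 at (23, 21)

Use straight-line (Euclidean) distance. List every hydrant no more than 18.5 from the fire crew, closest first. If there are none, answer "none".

Distances from (9, -13):
M1: √((3)² + (44)²) = √(9.000 + 1936.000) = 44.1
M2: √((-30)² + (-4)²) = √(900.000 + 16.000) = 30.3
M3: √((-49)² + (23)²) = √(2401.000 + 529.000) = 54.1
M4: √((-36)² + (-14)²) = √(1296.000 + 196.000) = 38.6
M5: √((13)² + (17)²) = √(169.000 + 289.000) = 21.4
M6: √((23)² + (48)²) = √(529.000 + 2304.000) = 53.2
M7: √((-11)² + (-17)²) = √(121.000 + 289.000) = 20.2
M8: √((-49)² + (45)²) = √(2401.000 + 2025.000) = 66.5
M9: √((3)² + (-16)²) = √(9.000 + 256.000) = 16.3
M10: √((-28)² + (34)²) = √(784.000 + 1156.000) = 44.0
M11: √((-7)² + (-20)²) = √(49.000 + 400.000) = 21.2
M12: √((8)² + (-2)²) = √(64.000 + 4.000) = 8.2
M13: √((-27)² + (29)²) = √(729.000 + 841.000) = 39.6
M14: √((14)² + (34)²) = √(196.000 + 1156.000) = 36.8
Threshold 18.5: M12 (8.2), M9 (16.3) are within range.

M12, M9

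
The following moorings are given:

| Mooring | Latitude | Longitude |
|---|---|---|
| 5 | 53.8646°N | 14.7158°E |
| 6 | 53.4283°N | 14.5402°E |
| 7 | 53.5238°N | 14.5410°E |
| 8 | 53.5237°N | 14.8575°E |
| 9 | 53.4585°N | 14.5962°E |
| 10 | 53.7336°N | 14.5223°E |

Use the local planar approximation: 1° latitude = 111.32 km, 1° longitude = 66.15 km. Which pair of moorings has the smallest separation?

Pairwise distances:
6–9: 5.0025 km
7–9: 8.1348 km
6–7: 10.6312 km
8–9: 18.7470 km
5–10: 19.4037 km
7–8: 20.9365 km
7–10: 23.3877 km
6–8: 23.5231 km
9–10: 31.0118 km
8–10: 32.2124 km
6–10: 34.0066 km
5–8: 39.0895 km
5–7: 39.6609 km
5–9: 45.8941 km
5–6: 49.9387 km
Closest pair: 6–9 at 5.0025 km.

6 and 9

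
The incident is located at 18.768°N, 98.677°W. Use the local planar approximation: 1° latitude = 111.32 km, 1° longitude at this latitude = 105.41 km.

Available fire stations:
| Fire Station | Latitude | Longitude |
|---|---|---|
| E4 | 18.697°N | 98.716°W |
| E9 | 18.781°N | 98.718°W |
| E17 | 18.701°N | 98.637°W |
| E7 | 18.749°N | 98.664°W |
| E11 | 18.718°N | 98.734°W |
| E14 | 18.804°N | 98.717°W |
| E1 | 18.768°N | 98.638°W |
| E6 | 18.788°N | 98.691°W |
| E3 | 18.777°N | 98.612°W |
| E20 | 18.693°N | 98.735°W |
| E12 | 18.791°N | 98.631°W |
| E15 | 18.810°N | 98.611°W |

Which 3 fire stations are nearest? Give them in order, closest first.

E7, E6, E1

Distances from 18.768°N, 98.677°W:
E4: 8.909 km
E9: 4.558 km
E17: 8.568 km
E7: 2.520 km
E11: 8.190 km
E14: 5.817 km
E1: 4.111 km
E6: 2.671 km
E3: 6.925 km
E20: 10.348 km
E12: 5.483 km
E15: 8.382 km
Sorted: E7 (2.520 km) < E6 (2.671 km) < E1 (4.111 km) < E9 (4.558 km) < E12 (5.483 km) < …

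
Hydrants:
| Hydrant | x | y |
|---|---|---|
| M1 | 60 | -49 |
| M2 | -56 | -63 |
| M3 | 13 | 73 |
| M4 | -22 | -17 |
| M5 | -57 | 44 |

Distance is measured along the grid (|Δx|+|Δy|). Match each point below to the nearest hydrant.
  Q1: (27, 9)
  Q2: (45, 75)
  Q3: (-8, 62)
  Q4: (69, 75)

Q1 at (27, 9):
  M1: 91
  M2: 155
  M3: 78
  M4: 75
  M5: 119
  → nearest: M4 (75)
Q2 at (45, 75):
  M1: 139
  M2: 239
  M3: 34
  M4: 159
  M5: 133
  → nearest: M3 (34)
Q3 at (-8, 62):
  M1: 179
  M2: 173
  M3: 32
  M4: 93
  M5: 67
  → nearest: M3 (32)
Q4 at (69, 75):
  M1: 133
  M2: 263
  M3: 58
  M4: 183
  M5: 157
  → nearest: M3 (58)

Q1→M4; Q2→M3; Q3→M3; Q4→M3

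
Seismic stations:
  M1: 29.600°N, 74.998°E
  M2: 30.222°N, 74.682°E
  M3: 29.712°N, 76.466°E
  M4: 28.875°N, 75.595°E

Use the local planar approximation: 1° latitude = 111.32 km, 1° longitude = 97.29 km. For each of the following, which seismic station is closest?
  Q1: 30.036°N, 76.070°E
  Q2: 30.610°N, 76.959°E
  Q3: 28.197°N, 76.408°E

Q1 at 30.036°N, 76.070°E:
  M1: √((-0.436·111.32)² + (-1.072·97.29)²) = √(2355.69670 + 10877.42199) = 115.035 km
  M2: √((0.186·111.32)² + (-1.388·97.29)²) = √(428.71856 + 18235.40188) = 136.617 km
  M3: √((-0.324·111.32)² + (0.396·97.29)²) = √(1300.87754 + 1484.31740) = 52.775 km
  M4: √((-1.161·111.32)² + (-0.475·97.29)²) = √(16703.62898 + 2135.61826) = 137.256 km
  → nearest: M3 (52.775 km)
Q2 at 30.610°N, 76.959°E:
  M1: √((-1.010·111.32)² + (-1.961·97.29)²) = √(12641.22446 + 36399.17951) = 221.451 km
  M2: √((-0.388·111.32)² + (-2.277·97.29)²) = √(1865.56269 + 49075.24405) = 225.701 km
  M3: √((-0.898·111.32)² + (-0.493·97.29)²) = √(9993.07320 + 2300.54242) = 110.877 km
  M4: √((-1.735·111.32)² + (-1.364·97.29)²) = √(37303.13686 + 17610.23484) = 234.336 km
  → nearest: M3 (110.877 km)
Q3 at 28.197°N, 76.408°E:
  M1: √((1.403·111.32)² + (-1.410·97.29)²) = √(24392.80463 + 18818.05061) = 207.872 km
  M2: √((2.025·111.32)² + (-1.726·97.29)²) = √(50815.52893 + 28197.97944) = 281.093 km
  M3: √((1.515·111.32)² + (0.058·97.29)²) = √(28442.75504 + 31.84142) = 168.744 km
  M4: √((0.678·111.32)² + (-0.813·97.29)²) = √(5696.46959 + 6256.29902) = 109.329 km
  → nearest: M4 (109.329 km)

Q1→M3; Q2→M3; Q3→M4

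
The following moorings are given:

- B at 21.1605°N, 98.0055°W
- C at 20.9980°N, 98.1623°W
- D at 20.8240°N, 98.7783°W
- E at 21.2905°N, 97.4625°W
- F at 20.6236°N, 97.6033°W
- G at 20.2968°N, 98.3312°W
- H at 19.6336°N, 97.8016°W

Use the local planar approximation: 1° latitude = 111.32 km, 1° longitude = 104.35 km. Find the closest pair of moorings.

B and C

Pairwise distances:
B–C: 24.3915 km
B–D: 88.9172 km
B–E: 58.4809 km
B–F: 73.0317 km
B–G: 101.9773 km
B–H: 171.3010 km
C–D: 67.1346 km
C–E: 79.9547 km
C–F: 71.6914 km
C–G: 80.0226 km
C–H: 156.4792 km
D–E: 146.7962 km
D–F: 124.6242 km
D–G: 74.9730 km
D–H: 167.1757 km
E–F: 75.6792 km
E–G: 143.0165 km
E–H: 187.8097 km
F–G: 84.2189 km
F–H: 112.1326 km
G–H: 92.2202 km
Closest pair: B–C at 24.3915 km.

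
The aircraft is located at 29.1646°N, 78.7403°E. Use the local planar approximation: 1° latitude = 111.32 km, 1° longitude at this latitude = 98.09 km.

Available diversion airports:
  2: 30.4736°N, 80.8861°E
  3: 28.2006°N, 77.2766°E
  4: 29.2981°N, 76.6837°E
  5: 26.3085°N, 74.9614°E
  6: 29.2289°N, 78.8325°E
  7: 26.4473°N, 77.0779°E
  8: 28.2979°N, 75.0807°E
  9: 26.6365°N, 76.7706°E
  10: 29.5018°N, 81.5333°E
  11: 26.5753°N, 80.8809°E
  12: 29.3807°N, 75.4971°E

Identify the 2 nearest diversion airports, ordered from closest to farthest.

6, 3

Distances from 29.1646°N, 78.7403°E:
2: √((1.3090·111.32)² + (2.1458·98.09)²) = √(21233.700552 + 44302.471103) = 256.0003 km
3: √((-0.9640·111.32)² + (-1.4637·98.09)²) = √(11515.968364 + 20613.589096) = 179.2472 km
4: √((0.1335·111.32)² + (-2.0566·98.09)²) = √(220.855860 + 40695.757057) = 202.2786 km
5: √((-2.8561·111.32)² + (-3.7789·98.09)²) = √(101086.512547 + 137397.954729) = 488.3487 km
6: √((0.0643·111.32)² + (0.0922·98.09)²) = √(51.235189 + 81.792091) = 11.5337 km
7: √((-2.7173·111.32)² + (-1.6624·98.09)²) = √(91500.100883 + 26590.134217) = 343.6426 km
8: √((-0.8667·111.32)² + (-3.6596·98.09)²) = √(9308.591851 + 128859.578642) = 371.7098 km
9: √((-2.5281·111.32)² + (-1.9697·98.09)²) = √(79201.770967 + 37329.282189) = 341.3664 km
10: √((0.3372·111.32)² + (2.7930·98.09)²) = √(1409.034177 + 75057.023959) = 276.5250 km
11: √((-2.5893·111.32)² + (2.1406·98.09)²) = √(83082.802597 + 44088.011495) = 356.6102 km
12: √((0.2161·111.32)² + (-3.2432·98.09)²) = √(578.703260 + 101203.826115) = 319.0337 km
Sorted: 6 (11.5337 km) < 3 (179.2472 km) < 4 (202.2786 km) < 2 (256.0003 km) < …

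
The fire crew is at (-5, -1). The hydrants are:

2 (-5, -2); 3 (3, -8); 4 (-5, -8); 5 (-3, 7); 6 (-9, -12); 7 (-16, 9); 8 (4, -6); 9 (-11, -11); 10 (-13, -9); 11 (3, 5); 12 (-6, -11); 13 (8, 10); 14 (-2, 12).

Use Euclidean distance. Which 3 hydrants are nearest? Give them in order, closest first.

Distances from (-5, -1):
2: √((0)² + (-1)²) = √(0.0000 + 1.0000) = 1.00
3: √((8)² + (-7)²) = √(64.0000 + 49.0000) = 10.63
4: √((0)² + (-7)²) = √(0.0000 + 49.0000) = 7.00
5: √((2)² + (8)²) = √(4.0000 + 64.0000) = 8.25
6: √((-4)² + (-11)²) = √(16.0000 + 121.0000) = 11.70
7: √((-11)² + (10)²) = √(121.0000 + 100.0000) = 14.87
8: √((9)² + (-5)²) = √(81.0000 + 25.0000) = 10.30
9: √((-6)² + (-10)²) = √(36.0000 + 100.0000) = 11.66
10: √((-8)² + (-8)²) = √(64.0000 + 64.0000) = 11.31
11: √((8)² + (6)²) = √(64.0000 + 36.0000) = 10.00
12: √((-1)² + (-10)²) = √(1.0000 + 100.0000) = 10.05
13: √((13)² + (11)²) = √(169.0000 + 121.0000) = 17.03
14: √((3)² + (13)²) = √(9.0000 + 169.0000) = 13.34
Sorted: 2 (1.00) < 4 (7.00) < 5 (8.25) < 11 (10.00) < 12 (10.05) < …

2, 4, 5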